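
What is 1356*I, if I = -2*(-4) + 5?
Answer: 17628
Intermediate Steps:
I = 13 (I = 8 + 5 = 13)
1356*I = 1356*13 = 17628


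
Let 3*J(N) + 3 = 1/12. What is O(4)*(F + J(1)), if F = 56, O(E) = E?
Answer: 1981/9 ≈ 220.11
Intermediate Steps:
J(N) = -35/36 (J(N) = -1 + (1/3)/12 = -1 + (1/3)*(1/12) = -1 + 1/36 = -35/36)
O(4)*(F + J(1)) = 4*(56 - 35/36) = 4*(1981/36) = 1981/9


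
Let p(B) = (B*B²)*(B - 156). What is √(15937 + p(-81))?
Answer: √125967454 ≈ 11224.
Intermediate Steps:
p(B) = B³*(-156 + B)
√(15937 + p(-81)) = √(15937 + (-81)³*(-156 - 81)) = √(15937 - 531441*(-237)) = √(15937 + 125951517) = √125967454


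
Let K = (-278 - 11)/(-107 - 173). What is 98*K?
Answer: 2023/20 ≈ 101.15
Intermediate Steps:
K = 289/280 (K = -289/(-280) = -289*(-1/280) = 289/280 ≈ 1.0321)
98*K = 98*(289/280) = 2023/20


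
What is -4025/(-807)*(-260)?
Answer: -1046500/807 ≈ -1296.8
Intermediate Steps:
-4025/(-807)*(-260) = -4025*(-1/807)*(-260) = (4025/807)*(-260) = -1046500/807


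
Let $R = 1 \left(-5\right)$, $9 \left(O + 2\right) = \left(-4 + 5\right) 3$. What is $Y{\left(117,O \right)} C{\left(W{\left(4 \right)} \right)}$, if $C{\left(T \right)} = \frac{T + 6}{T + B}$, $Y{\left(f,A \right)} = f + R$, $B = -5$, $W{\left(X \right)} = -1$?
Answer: $- \frac{280}{3} \approx -93.333$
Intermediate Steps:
$O = - \frac{5}{3}$ ($O = -2 + \frac{\left(-4 + 5\right) 3}{9} = -2 + \frac{1 \cdot 3}{9} = -2 + \frac{1}{9} \cdot 3 = -2 + \frac{1}{3} = - \frac{5}{3} \approx -1.6667$)
$R = -5$
$Y{\left(f,A \right)} = -5 + f$ ($Y{\left(f,A \right)} = f - 5 = -5 + f$)
$C{\left(T \right)} = \frac{6 + T}{-5 + T}$ ($C{\left(T \right)} = \frac{T + 6}{T - 5} = \frac{6 + T}{-5 + T}$)
$Y{\left(117,O \right)} C{\left(W{\left(4 \right)} \right)} = \left(-5 + 117\right) \frac{6 - 1}{-5 - 1} = 112 \frac{1}{-6} \cdot 5 = 112 \left(\left(- \frac{1}{6}\right) 5\right) = 112 \left(- \frac{5}{6}\right) = - \frac{280}{3}$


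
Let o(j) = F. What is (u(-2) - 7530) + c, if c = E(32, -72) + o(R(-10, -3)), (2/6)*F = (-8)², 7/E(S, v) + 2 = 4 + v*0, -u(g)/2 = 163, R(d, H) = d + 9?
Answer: -15321/2 ≈ -7660.5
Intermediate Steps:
R(d, H) = 9 + d
u(g) = -326 (u(g) = -2*163 = -326)
E(S, v) = 7/2 (E(S, v) = 7/(-2 + (4 + v*0)) = 7/(-2 + (4 + 0)) = 7/(-2 + 4) = 7/2)
F = 192 (F = 3*(-8)² = 3*64 = 192)
o(j) = 192
c = 391/2 (c = 7/2 + 192 = 391/2 ≈ 195.50)
(u(-2) - 7530) + c = (-326 - 7530) + 391/2 = -7856 + 391/2 = -15321/2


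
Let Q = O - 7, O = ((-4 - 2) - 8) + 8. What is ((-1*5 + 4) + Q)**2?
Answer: 196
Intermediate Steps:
O = -6 (O = (-6 - 8) + 8 = -14 + 8 = -6)
Q = -13 (Q = -6 - 7 = -13)
((-1*5 + 4) + Q)**2 = ((-1*5 + 4) - 13)**2 = ((-5 + 4) - 13)**2 = (-1 - 13)**2 = (-14)**2 = 196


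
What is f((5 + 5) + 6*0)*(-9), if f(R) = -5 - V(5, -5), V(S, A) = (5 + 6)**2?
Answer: 1134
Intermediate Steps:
V(S, A) = 121 (V(S, A) = 11**2 = 121)
f(R) = -126 (f(R) = -5 - 1*121 = -5 - 121 = -126)
f((5 + 5) + 6*0)*(-9) = -126*(-9) = 1134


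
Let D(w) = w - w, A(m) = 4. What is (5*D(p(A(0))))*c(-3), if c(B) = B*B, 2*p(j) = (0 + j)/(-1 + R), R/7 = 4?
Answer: 0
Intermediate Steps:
R = 28 (R = 7*4 = 28)
p(j) = j/54 (p(j) = ((0 + j)/(-1 + 28))/2 = (j/27)/2 = j/54)
c(B) = B²
D(w) = 0
(5*D(p(A(0))))*c(-3) = (5*0)*(-3)² = 0*9 = 0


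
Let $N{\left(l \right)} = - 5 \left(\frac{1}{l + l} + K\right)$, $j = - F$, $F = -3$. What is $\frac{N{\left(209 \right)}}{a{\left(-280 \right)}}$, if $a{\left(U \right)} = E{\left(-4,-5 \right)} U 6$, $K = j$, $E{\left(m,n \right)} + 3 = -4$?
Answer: $- \frac{1255}{983136} \approx -0.0012765$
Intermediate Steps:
$E{\left(m,n \right)} = -7$ ($E{\left(m,n \right)} = -3 - 4 = -7$)
$j = 3$ ($j = \left(-1\right) \left(-3\right) = 3$)
$K = 3$
$a{\left(U \right)} = - 42 U$ ($a{\left(U \right)} = - 7 U 6 = - 42 U$)
$N{\left(l \right)} = -15 - \frac{5}{2 l}$ ($N{\left(l \right)} = - 5 \left(\frac{1}{l + l} + 3\right) = - 5 \left(\frac{1}{2 l} + 3\right) = - 5 \left(3 + \frac{1}{2 l}\right) = -15 - \frac{5}{2 l}$)
$\frac{N{\left(209 \right)}}{a{\left(-280 \right)}} = \frac{-15 - \frac{5}{2 \cdot 209}}{\left(-42\right) \left(-280\right)} = \frac{-15 - \frac{5}{418}}{11760} = \left(-15 - \frac{5}{418}\right) \frac{1}{11760} = \left(- \frac{6275}{418}\right) \frac{1}{11760} = - \frac{1255}{983136}$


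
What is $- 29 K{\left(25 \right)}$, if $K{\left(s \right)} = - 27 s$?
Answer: $19575$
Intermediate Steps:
$- 29 K{\left(25 \right)} = - 29 \left(\left(-27\right) 25\right) = \left(-29\right) \left(-675\right) = 19575$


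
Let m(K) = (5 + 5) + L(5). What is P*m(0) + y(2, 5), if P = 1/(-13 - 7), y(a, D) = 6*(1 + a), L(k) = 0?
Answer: 35/2 ≈ 17.500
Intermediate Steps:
y(a, D) = 6 + 6*a
P = -1/20 (P = 1/(-20) = -1/20 ≈ -0.050000)
m(K) = 10 (m(K) = (5 + 5) + 0 = 10 + 0 = 10)
P*m(0) + y(2, 5) = -1/20*10 + (6 + 6*2) = -½ + (6 + 12) = -½ + 18 = 35/2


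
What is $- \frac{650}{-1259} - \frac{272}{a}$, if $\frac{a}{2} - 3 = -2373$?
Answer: $\frac{855862}{1491915} \approx 0.57367$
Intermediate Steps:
$a = -4740$ ($a = 6 + 2 \left(-2373\right) = 6 - 4746 = -4740$)
$- \frac{650}{-1259} - \frac{272}{a} = - \frac{650}{-1259} - \frac{272}{-4740} = \left(-650\right) \left(- \frac{1}{1259}\right) - - \frac{68}{1185} = \frac{650}{1259} + \frac{68}{1185} = \frac{855862}{1491915}$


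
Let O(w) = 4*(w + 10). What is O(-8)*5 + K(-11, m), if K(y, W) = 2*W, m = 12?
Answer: 64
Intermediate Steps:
O(w) = 40 + 4*w (O(w) = 4*(10 + w) = 40 + 4*w)
O(-8)*5 + K(-11, m) = (40 + 4*(-8))*5 + 2*12 = (40 - 32)*5 + 24 = 8*5 + 24 = 40 + 24 = 64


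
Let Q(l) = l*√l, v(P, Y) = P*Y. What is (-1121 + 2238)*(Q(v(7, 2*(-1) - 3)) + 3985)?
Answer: 4451245 - 39095*I*√35 ≈ 4.4512e+6 - 2.3129e+5*I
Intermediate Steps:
Q(l) = l^(3/2)
(-1121 + 2238)*(Q(v(7, 2*(-1) - 3)) + 3985) = (-1121 + 2238)*((7*(2*(-1) - 3))^(3/2) + 3985) = 1117*((7*(-2 - 3))^(3/2) + 3985) = 1117*((7*(-5))^(3/2) + 3985) = 1117*((-35)^(3/2) + 3985) = 1117*(-35*I*√35 + 3985) = 1117*(3985 - 35*I*√35) = 4451245 - 39095*I*√35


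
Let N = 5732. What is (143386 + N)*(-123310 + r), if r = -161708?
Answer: -42501314124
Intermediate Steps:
(143386 + N)*(-123310 + r) = (143386 + 5732)*(-123310 - 161708) = 149118*(-285018) = -42501314124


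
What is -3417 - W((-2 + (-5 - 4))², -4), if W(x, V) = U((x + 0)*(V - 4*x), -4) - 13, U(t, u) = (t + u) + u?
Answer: 55652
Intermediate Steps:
U(t, u) = t + 2*u
W(x, V) = -21 + x*(V - 4*x) (W(x, V) = ((x + 0)*(V - 4*x) + 2*(-4)) - 13 = (x*(V - 4*x) - 8) - 13 = (-8 + x*(V - 4*x)) - 13 = -21 + x*(V - 4*x))
-3417 - W((-2 + (-5 - 4))², -4) = -3417 - (-21 + (-2 + (-5 - 4))²*(-4 - 4*(-2 + (-5 - 4))²)) = -3417 - (-21 + (-2 - 9)²*(-4 - 4*(-2 - 9)²)) = -3417 - (-21 + (-11)²*(-4 - 4*(-11)²)) = -3417 - (-21 + 121*(-4 - 4*121)) = -3417 - (-21 + 121*(-4 - 484)) = -3417 - (-21 + 121*(-488)) = -3417 - (-21 - 59048) = -3417 - 1*(-59069) = -3417 + 59069 = 55652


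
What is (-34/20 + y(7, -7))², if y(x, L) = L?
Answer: 7569/100 ≈ 75.690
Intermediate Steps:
(-34/20 + y(7, -7))² = (-34/20 - 7)² = (-34*1/20 - 7)² = (-17/10 - 7)² = (-87/10)² = 7569/100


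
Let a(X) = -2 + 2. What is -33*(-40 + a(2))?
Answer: 1320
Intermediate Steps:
a(X) = 0
-33*(-40 + a(2)) = -33*(-40 + 0) = -33*(-40) = 1320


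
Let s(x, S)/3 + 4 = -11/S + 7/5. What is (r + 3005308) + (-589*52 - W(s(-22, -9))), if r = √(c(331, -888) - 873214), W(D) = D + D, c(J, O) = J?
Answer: 44620324/15 + 3*I*√96987 ≈ 2.9747e+6 + 934.28*I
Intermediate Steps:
s(x, S) = -39/5 - 33/S (s(x, S) = -12 + 3*(-11/S + 7/5) = -12 + 3*(7/5 - 11/S) = -12 + (21/5 - 33/S) = -39/5 - 33/S)
W(D) = 2*D
r = 3*I*√96987 (r = √(331 - 873214) = √(-872883) = 3*I*√96987 ≈ 934.28*I)
(r + 3005308) + (-589*52 - W(s(-22, -9))) = (3*I*√96987 + 3005308) + (-589*52 - 2*(-39/5 - 33/(-9))) = (3005308 + 3*I*√96987) + (-30628 - 2*(-39/5 - 33*(-⅑))) = (3005308 + 3*I*√96987) + (-30628 - 2*(-39/5 + 11/3)) = (3005308 + 3*I*√96987) + (-30628 - 2*(-62)/15) = (3005308 + 3*I*√96987) + (-30628 - 1*(-124/15)) = (3005308 + 3*I*√96987) + (-30628 + 124/15) = (3005308 + 3*I*√96987) - 459296/15 = 44620324/15 + 3*I*√96987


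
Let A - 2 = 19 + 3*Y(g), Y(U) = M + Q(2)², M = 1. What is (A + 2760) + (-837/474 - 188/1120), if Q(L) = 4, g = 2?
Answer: 62601067/22120 ≈ 2830.1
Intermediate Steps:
Y(U) = 17 (Y(U) = 1 + 4² = 1 + 16 = 17)
A = 72 (A = 2 + (19 + 3*17) = 2 + (19 + 51) = 2 + 70 = 72)
(A + 2760) + (-837/474 - 188/1120) = (72 + 2760) + (-837/474 - 188/1120) = 2832 + (-837*1/474 - 188*1/1120) = 2832 + (-279/158 - 47/280) = 2832 - 42773/22120 = 62601067/22120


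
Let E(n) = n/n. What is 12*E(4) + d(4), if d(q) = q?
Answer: 16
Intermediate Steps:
E(n) = 1
12*E(4) + d(4) = 12*1 + 4 = 12 + 4 = 16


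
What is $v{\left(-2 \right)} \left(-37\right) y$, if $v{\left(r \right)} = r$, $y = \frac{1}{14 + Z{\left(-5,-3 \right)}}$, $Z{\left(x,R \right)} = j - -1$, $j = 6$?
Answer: $\frac{74}{21} \approx 3.5238$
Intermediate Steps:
$Z{\left(x,R \right)} = 7$ ($Z{\left(x,R \right)} = 6 - -1 = 6 + 1 = 7$)
$y = \frac{1}{21}$ ($y = \frac{1}{14 + 7} = \frac{1}{21} \approx 0.047619$)
$v{\left(-2 \right)} \left(-37\right) y = \left(-2\right) \left(-37\right) \frac{1}{21} = 74 \cdot \frac{1}{21} = \frac{74}{21}$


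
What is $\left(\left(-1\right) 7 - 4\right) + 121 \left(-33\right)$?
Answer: $-4004$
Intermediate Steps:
$\left(\left(-1\right) 7 - 4\right) + 121 \left(-33\right) = \left(-7 - 4\right) - 3993 = -11 - 3993 = -4004$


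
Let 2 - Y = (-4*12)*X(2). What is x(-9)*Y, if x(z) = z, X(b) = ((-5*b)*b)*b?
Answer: 17262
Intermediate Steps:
X(b) = -5*b**3 (X(b) = (-5*b**2)*b = -5*b**3)
Y = -1918 (Y = 2 - (-4*12)*(-5*2**3) = 2 - (-48)*(-5*8) = 2 - (-48)*(-40) = 2 - 1*1920 = 2 - 1920 = -1918)
x(-9)*Y = -9*(-1918) = 17262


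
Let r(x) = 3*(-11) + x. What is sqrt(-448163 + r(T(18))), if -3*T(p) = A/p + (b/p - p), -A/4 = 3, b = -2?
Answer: I*sqrt(36303369)/9 ≈ 669.47*I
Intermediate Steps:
A = -12 (A = -4*3 = -12)
T(p) = p/3 + 14/(3*p) (T(p) = -(-12/p + (-2/p - p))/3 = -(-12/p + (-p - 2/p))/3 = -(-p - 14/p)/3 = p/3 + 14/(3*p))
r(x) = -33 + x
sqrt(-448163 + r(T(18))) = sqrt(-448163 + (-33 + (1/3)*(14 + 18**2)/18)) = sqrt(-448163 + (-33 + (1/3)*(1/18)*(14 + 324))) = sqrt(-448163 + (-33 + (1/3)*(1/18)*338)) = sqrt(-448163 + (-33 + 169/27)) = sqrt(-448163 - 722/27) = sqrt(-12101123/27) = I*sqrt(36303369)/9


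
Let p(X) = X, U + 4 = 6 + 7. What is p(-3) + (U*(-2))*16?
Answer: -291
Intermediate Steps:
U = 9 (U = -4 + (6 + 7) = -4 + 13 = 9)
p(-3) + (U*(-2))*16 = -3 + (9*(-2))*16 = -3 - 18*16 = -3 - 288 = -291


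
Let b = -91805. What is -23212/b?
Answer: 3316/13115 ≈ 0.25284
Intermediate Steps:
-23212/b = -23212/(-91805) = -23212*(-1/91805) = 3316/13115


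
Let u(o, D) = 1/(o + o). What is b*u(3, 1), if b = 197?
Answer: 197/6 ≈ 32.833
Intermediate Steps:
u(o, D) = 1/(2*o)
b*u(3, 1) = 197*((1/2)/3) = 197*((1/2)*(1/3)) = 197*(1/6) = 197/6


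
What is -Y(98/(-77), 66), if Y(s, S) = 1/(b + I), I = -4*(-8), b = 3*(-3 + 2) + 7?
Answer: -1/36 ≈ -0.027778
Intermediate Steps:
b = 4 (b = 3*(-1) + 7 = -3 + 7 = 4)
I = 32
Y(s, S) = 1/36 (Y(s, S) = 1/(4 + 32) = 1/36)
-Y(98/(-77), 66) = -1*1/36 = -1/36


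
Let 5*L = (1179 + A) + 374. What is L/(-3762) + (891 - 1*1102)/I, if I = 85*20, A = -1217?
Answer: -151337/1065900 ≈ -0.14198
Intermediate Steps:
I = 1700
L = 336/5 (L = ((1179 - 1217) + 374)/5 = (-38 + 374)/5 = (1/5)*336 = 336/5 ≈ 67.200)
L/(-3762) + (891 - 1*1102)/I = (336/5)/(-3762) + (891 - 1*1102)/1700 = (336/5)*(-1/3762) + (891 - 1102)*(1/1700) = -56/3135 - 211*1/1700 = -56/3135 - 211/1700 = -151337/1065900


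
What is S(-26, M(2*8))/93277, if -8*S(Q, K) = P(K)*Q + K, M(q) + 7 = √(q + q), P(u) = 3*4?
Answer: 319/746216 - √2/186554 ≈ 0.00041991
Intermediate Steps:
P(u) = 12
M(q) = -7 + √2*√q (M(q) = -7 + √(q + q) = -7 + √(2*q) = -7 + √2*√q)
S(Q, K) = -3*Q/2 - K/8 (S(Q, K) = -(12*Q + K)/8 = -(K + 12*Q)/8 = -3*Q/2 - K/8)
S(-26, M(2*8))/93277 = (-3/2*(-26) - (-7 + √2*√(2*8))/8)/93277 = (39 - (-7 + √2*√16)/8)*(1/93277) = (39 - (-7 + √2*4)/8)*(1/93277) = (39 - (-7 + 4*√2)/8)*(1/93277) = (39 + (7/8 - √2/2))*(1/93277) = (319/8 - √2/2)*(1/93277) = 319/746216 - √2/186554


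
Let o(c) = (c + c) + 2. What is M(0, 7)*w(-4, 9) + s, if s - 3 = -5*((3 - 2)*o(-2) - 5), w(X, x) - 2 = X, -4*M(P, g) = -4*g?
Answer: 24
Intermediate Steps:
M(P, g) = g (M(P, g) = -(-1)*g = g)
o(c) = 2 + 2*c (o(c) = 2*c + 2 = 2 + 2*c)
w(X, x) = 2 + X
s = 38 (s = 3 - 5*((3 - 2)*(2 + 2*(-2)) - 5) = 3 - 5*(1*(2 - 4) - 5) = 3 - 5*(1*(-2) - 5) = 3 - 5*(-2 - 5) = 3 - 5*(-7) = 3 + 35 = 38)
M(0, 7)*w(-4, 9) + s = 7*(2 - 4) + 38 = 7*(-2) + 38 = -14 + 38 = 24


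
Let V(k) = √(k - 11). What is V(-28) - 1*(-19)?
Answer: 19 + I*√39 ≈ 19.0 + 6.245*I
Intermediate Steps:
V(k) = √(-11 + k)
V(-28) - 1*(-19) = √(-11 - 28) - 1*(-19) = √(-39) + 19 = I*√39 + 19 = 19 + I*√39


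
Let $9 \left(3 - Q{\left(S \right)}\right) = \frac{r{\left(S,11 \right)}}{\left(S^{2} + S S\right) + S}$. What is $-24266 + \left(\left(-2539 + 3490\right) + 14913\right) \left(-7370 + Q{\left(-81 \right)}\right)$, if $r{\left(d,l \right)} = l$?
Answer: $- \frac{4573257869710}{39123} \approx -1.1689 \cdot 10^{8}$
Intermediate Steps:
$Q{\left(S \right)} = 3 - \frac{11}{9 \left(S + 2 S^{2}\right)}$ ($Q{\left(S \right)} = 3 - \frac{11 \frac{1}{\left(S^{2} + S S\right) + S}}{9} = 3 - \frac{11 \frac{1}{\left(S^{2} + S^{2}\right) + S}}{9} = 3 - \frac{11 \frac{1}{2 S^{2} + S}}{9} = 3 - \frac{11 \frac{1}{S + 2 S^{2}}}{9} = 3 - \frac{11}{9 \left(S + 2 S^{2}\right)}$)
$-24266 + \left(\left(-2539 + 3490\right) + 14913\right) \left(-7370 + Q{\left(-81 \right)}\right) = -24266 + \left(\left(-2539 + 3490\right) + 14913\right) \left(-7370 + \frac{-11 + 27 \left(-81\right) + 54 \left(-81\right)^{2}}{9 \left(-81\right) \left(1 + 2 \left(-81\right)\right)}\right) = -24266 + \left(951 + 14913\right) \left(-7370 + \frac{1}{9} \left(- \frac{1}{81}\right) \frac{1}{1 - 162} \left(-11 - 2187 + 54 \cdot 6561\right)\right) = -24266 + 15864 \left(-7370 + \frac{1}{9} \left(- \frac{1}{81}\right) \frac{1}{-161} \left(-11 - 2187 + 354294\right)\right) = -24266 + 15864 \left(-7370 + \frac{1}{9} \left(- \frac{1}{81}\right) \left(- \frac{1}{161}\right) 352096\right) = -24266 + 15864 \left(-7370 + \frac{352096}{117369}\right) = -24266 + 15864 \left(- \frac{864657434}{117369}\right) = -24266 - \frac{4572308510992}{39123} = - \frac{4573257869710}{39123}$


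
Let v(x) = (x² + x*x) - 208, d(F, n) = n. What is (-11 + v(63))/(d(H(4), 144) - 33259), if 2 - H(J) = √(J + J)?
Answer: -7719/33115 ≈ -0.23310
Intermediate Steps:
H(J) = 2 - √2*√J (H(J) = 2 - √(J + J) = 2 - √(2*J) = 2 - √2*√J)
v(x) = -208 + 2*x² (v(x) = (x² + x²) - 208 = 2*x² - 208 = -208 + 2*x²)
(-11 + v(63))/(d(H(4), 144) - 33259) = (-11 + (-208 + 2*63²))/(144 - 33259) = (-11 + (-208 + 2*3969))/(-33115) = (-11 + (-208 + 7938))*(-1/33115) = (-11 + 7730)*(-1/33115) = 7719*(-1/33115) = -7719/33115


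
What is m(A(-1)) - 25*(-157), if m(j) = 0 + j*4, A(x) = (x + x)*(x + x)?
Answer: 3941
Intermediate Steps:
A(x) = 4*x**2 (A(x) = (2*x)*(2*x) = 4*x**2)
m(j) = 4*j (m(j) = 0 + 4*j = 4*j)
m(A(-1)) - 25*(-157) = 4*(4*(-1)**2) - 25*(-157) = 4*(4*1) + 3925 = 4*4 + 3925 = 16 + 3925 = 3941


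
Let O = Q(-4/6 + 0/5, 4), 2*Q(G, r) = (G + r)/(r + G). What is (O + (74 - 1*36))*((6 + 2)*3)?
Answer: 924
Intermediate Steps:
Q(G, r) = 1/2 (Q(G, r) = ((G + r)/(r + G))/2 = ((G + r)/(G + r))/2 = (1/2)*1 = 1/2)
O = 1/2 ≈ 0.50000
(O + (74 - 1*36))*((6 + 2)*3) = (1/2 + (74 - 1*36))*((6 + 2)*3) = (1/2 + (74 - 36))*(8*3) = (1/2 + 38)*24 = (77/2)*24 = 924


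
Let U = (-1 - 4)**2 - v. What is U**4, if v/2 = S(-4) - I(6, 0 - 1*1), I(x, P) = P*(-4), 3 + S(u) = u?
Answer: 4879681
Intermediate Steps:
S(u) = -3 + u
I(x, P) = -4*P
v = -22 (v = 2*((-3 - 4) - (-4)*(0 - 1*1)) = 2*(-7 - (-4)*(0 - 1)) = 2*(-7 - (-4)*(-1)) = 2*(-7 - 1*4) = 2*(-7 - 4) = 2*(-11) = -22)
U = 47 (U = (-1 - 4)**2 - 1*(-22) = (-5)**2 + 22 = 25 + 22 = 47)
U**4 = 47**4 = 4879681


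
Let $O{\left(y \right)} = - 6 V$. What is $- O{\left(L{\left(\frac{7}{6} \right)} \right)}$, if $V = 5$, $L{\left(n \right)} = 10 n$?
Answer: $30$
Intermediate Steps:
$O{\left(y \right)} = -30$ ($O{\left(y \right)} = \left(-6\right) 5 = -30$)
$- O{\left(L{\left(\frac{7}{6} \right)} \right)} = \left(-1\right) \left(-30\right) = 30$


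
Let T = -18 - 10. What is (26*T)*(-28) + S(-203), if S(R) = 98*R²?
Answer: 4058866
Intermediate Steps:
T = -28
(26*T)*(-28) + S(-203) = (26*(-28))*(-28) + 98*(-203)² = -728*(-28) + 98*41209 = 20384 + 4038482 = 4058866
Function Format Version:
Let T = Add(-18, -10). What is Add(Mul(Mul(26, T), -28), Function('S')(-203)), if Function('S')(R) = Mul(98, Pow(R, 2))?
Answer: 4058866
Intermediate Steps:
T = -28
Add(Mul(Mul(26, T), -28), Function('S')(-203)) = Add(Mul(Mul(26, -28), -28), Mul(98, Pow(-203, 2))) = Add(Mul(-728, -28), Mul(98, 41209)) = Add(20384, 4038482) = 4058866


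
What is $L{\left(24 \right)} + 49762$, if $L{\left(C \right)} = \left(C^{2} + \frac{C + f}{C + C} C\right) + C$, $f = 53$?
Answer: $\frac{100801}{2} \approx 50401.0$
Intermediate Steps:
$L{\left(C \right)} = \frac{53}{2} + C^{2} + \frac{3 C}{2}$ ($L{\left(C \right)} = \left(C^{2} + \frac{C + 53}{C + C} C\right) + C = \left(C^{2} + \frac{53 + C}{2 C} C\right) + C = \left(C^{2} + \left(\frac{53}{2} + \frac{C}{2}\right)\right) + C = \left(\frac{53}{2} + C^{2} + \frac{C}{2}\right) + C = \frac{53}{2} + C^{2} + \frac{3 C}{2}$)
$L{\left(24 \right)} + 49762 = \left(\frac{53}{2} + 24^{2} + \frac{3}{2} \cdot 24\right) + 49762 = \left(\frac{53}{2} + 576 + 36\right) + 49762 = \frac{1277}{2} + 49762 = \frac{100801}{2}$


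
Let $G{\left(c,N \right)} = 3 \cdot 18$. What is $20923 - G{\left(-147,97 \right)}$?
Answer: $20869$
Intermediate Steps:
$G{\left(c,N \right)} = 54$
$20923 - G{\left(-147,97 \right)} = 20923 - 54 = 20869$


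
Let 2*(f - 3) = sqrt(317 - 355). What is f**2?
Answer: (6 + I*sqrt(38))**2/4 ≈ -0.5 + 18.493*I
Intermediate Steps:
f = 3 + I*sqrt(38)/2 (f = 3 + sqrt(317 - 355)/2 = 3 + sqrt(-38)/2 = 3 + (I*sqrt(38))/2 = 3 + I*sqrt(38)/2 ≈ 3.0 + 3.0822*I)
f**2 = (3 + I*sqrt(38)/2)**2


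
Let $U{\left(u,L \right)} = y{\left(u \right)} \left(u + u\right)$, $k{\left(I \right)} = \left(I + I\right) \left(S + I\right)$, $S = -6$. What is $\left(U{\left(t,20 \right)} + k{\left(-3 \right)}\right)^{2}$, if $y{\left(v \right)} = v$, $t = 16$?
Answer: $320356$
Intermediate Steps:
$k{\left(I \right)} = 2 I \left(-6 + I\right)$ ($k{\left(I \right)} = \left(I + I\right) \left(-6 + I\right) = 2 I \left(-6 + I\right)$)
$U{\left(u,L \right)} = 2 u^{2}$ ($U{\left(u,L \right)} = u \left(u + u\right) = u 2 u = 2 u^{2}$)
$\left(U{\left(t,20 \right)} + k{\left(-3 \right)}\right)^{2} = \left(2 \cdot 16^{2} + 2 \left(-3\right) \left(-6 - 3\right)\right)^{2} = \left(2 \cdot 256 + 2 \left(-3\right) \left(-9\right)\right)^{2} = \left(512 + 54\right)^{2} = 566^{2} = 320356$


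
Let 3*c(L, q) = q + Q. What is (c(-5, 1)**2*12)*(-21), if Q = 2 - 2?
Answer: -28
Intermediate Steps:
Q = 0
c(L, q) = q/3 (c(L, q) = (q + 0)/3 = q/3)
(c(-5, 1)**2*12)*(-21) = (((1/3)*1)**2*12)*(-21) = ((1/3)**2*12)*(-21) = ((1/9)*12)*(-21) = (4/3)*(-21) = -28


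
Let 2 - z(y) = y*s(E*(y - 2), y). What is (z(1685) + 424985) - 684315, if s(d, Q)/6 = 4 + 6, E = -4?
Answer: -360428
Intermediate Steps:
s(d, Q) = 60 (s(d, Q) = 6*(4 + 6) = 6*10 = 60)
z(y) = 2 - 60*y (z(y) = 2 - y*60 = 2 - 60*y)
(z(1685) + 424985) - 684315 = ((2 - 60*1685) + 424985) - 684315 = ((2 - 101100) + 424985) - 684315 = (-101098 + 424985) - 684315 = 323887 - 684315 = -360428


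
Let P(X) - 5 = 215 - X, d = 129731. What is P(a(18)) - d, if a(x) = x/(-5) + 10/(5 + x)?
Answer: -14893401/115 ≈ -1.2951e+5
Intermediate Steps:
a(x) = 10/(5 + x) - x/5 (a(x) = x*(-⅕) + 10/(5 + x) = -x/5 + 10/(5 + x) = 10/(5 + x) - x/5)
P(X) = 220 - X (P(X) = 5 + (215 - X) = 220 - X)
P(a(18)) - d = (220 - (10 - 1*18 - ⅕*18²)/(5 + 18)) - 1*129731 = (220 - (10 - 18 - ⅕*324)/23) - 129731 = (220 - (10 - 18 - 324/5)/23) - 129731 = (220 - (-364)/(23*5)) - 129731 = (220 - 1*(-364/115)) - 129731 = (220 + 364/115) - 129731 = 25664/115 - 129731 = -14893401/115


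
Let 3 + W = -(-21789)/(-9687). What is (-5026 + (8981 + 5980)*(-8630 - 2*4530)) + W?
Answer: -854603676514/3229 ≈ -2.6467e+8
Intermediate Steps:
W = -16950/3229 (W = -3 - (-21789)/(-9687) = -3 - (-21789)*(-1)/9687 = -3 - 1*7263/3229 = -3 - 7263/3229 = -16950/3229 ≈ -5.2493)
(-5026 + (8981 + 5980)*(-8630 - 2*4530)) + W = (-5026 + (8981 + 5980)*(-8630 - 2*4530)) - 16950/3229 = (-5026 + 14961*(-8630 - 9060)) - 16950/3229 = (-5026 + 14961*(-17690)) - 16950/3229 = (-5026 - 264660090) - 16950/3229 = -264665116 - 16950/3229 = -854603676514/3229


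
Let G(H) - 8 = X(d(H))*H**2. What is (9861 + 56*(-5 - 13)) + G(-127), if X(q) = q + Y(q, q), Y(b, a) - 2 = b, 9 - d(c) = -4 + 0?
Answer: 460473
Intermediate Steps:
d(c) = 13 (d(c) = 9 - (-4 + 0) = 9 - 1*(-4) = 9 + 4 = 13)
Y(b, a) = 2 + b
X(q) = 2 + 2*q (X(q) = q + (2 + q) = 2 + 2*q)
G(H) = 8 + 28*H**2 (G(H) = 8 + (2 + 2*13)*H**2 = 8 + (2 + 26)*H**2 = 8 + 28*H**2)
(9861 + 56*(-5 - 13)) + G(-127) = (9861 + 56*(-5 - 13)) + (8 + 28*(-127)**2) = (9861 + 56*(-18)) + (8 + 28*16129) = (9861 - 1008) + (8 + 451612) = 8853 + 451620 = 460473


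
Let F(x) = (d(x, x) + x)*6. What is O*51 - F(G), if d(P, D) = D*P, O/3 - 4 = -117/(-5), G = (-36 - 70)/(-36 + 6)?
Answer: 307207/75 ≈ 4096.1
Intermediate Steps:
G = 53/15 (G = -106/(-30) = -106*(-1/30) = 53/15 ≈ 3.5333)
O = 411/5 (O = 12 + 3*(-117/(-5)) = 12 + 3*(-117*(-1/5)) = 12 + 3*(117/5) = 12 + 351/5 = 411/5 ≈ 82.200)
F(x) = 6*x + 6*x**2 (F(x) = (x*x + x)*6 = (x**2 + x)*6 = (x + x**2)*6 = 6*x + 6*x**2)
O*51 - F(G) = (411/5)*51 - 6*53*(1 + 53/15)/15 = 20961/5 - 6*53*68/(15*15) = 20961/5 - 1*7208/75 = 20961/5 - 7208/75 = 307207/75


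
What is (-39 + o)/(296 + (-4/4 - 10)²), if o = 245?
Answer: 206/417 ≈ 0.49400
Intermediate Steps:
(-39 + o)/(296 + (-4/4 - 10)²) = (-39 + 245)/(296 + (-4/4 - 10)²) = 206/(296 + (-4*¼ - 10)²) = 206/(296 + (-1 - 10)²) = 206/(296 + (-11)²) = 206/(296 + 121) = 206/417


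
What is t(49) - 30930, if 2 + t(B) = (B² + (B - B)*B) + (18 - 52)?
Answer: -28565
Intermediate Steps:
t(B) = -36 + B² (t(B) = -2 + ((B² + (B - B)*B) + (18 - 52)) = -2 + ((B² + 0*B) - 34) = -2 + ((B² + 0) - 34) = -2 + (B² - 34) = -2 + (-34 + B²) = -36 + B²)
t(49) - 30930 = (-36 + 49²) - 30930 = (-36 + 2401) - 30930 = 2365 - 30930 = -28565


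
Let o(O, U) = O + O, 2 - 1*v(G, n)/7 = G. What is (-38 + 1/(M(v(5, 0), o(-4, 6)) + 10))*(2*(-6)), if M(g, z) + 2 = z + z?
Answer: 915/2 ≈ 457.50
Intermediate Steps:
v(G, n) = 14 - 7*G
o(O, U) = 2*O
M(g, z) = -2 + 2*z (M(g, z) = -2 + (z + z) = -2 + 2*z)
(-38 + 1/(M(v(5, 0), o(-4, 6)) + 10))*(2*(-6)) = (-38 + 1/((-2 + 2*(2*(-4))) + 10))*(2*(-6)) = (-38 + 1/((-2 + 2*(-8)) + 10))*(-12) = (-38 + 1/((-2 - 16) + 10))*(-12) = (-38 + 1/(-18 + 10))*(-12) = (-38 + 1/(-8))*(-12) = (-38 - 1/8)*(-12) = -305/8*(-12) = 915/2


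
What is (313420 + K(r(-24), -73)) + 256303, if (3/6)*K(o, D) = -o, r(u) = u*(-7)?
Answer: 569387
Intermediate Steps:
r(u) = -7*u
K(o, D) = -2*o (K(o, D) = 2*(-o) = -2*o)
(313420 + K(r(-24), -73)) + 256303 = (313420 - (-14)*(-24)) + 256303 = (313420 - 2*168) + 256303 = (313420 - 336) + 256303 = 313084 + 256303 = 569387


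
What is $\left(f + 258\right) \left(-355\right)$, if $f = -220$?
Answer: $-13490$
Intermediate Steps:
$\left(f + 258\right) \left(-355\right) = \left(-220 + 258\right) \left(-355\right) = 38 \left(-355\right) = -13490$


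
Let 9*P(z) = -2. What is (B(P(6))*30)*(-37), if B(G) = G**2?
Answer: -1480/27 ≈ -54.815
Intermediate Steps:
P(z) = -2/9 (P(z) = (1/9)*(-2) = -2/9)
(B(P(6))*30)*(-37) = ((-2/9)**2*30)*(-37) = ((4/81)*30)*(-37) = (40/27)*(-37) = -1480/27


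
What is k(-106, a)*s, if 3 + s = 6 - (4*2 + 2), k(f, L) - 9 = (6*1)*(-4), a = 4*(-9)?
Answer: 105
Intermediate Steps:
a = -36
k(f, L) = -15 (k(f, L) = 9 + (6*1)*(-4) = 9 + 6*(-4) = 9 - 24 = -15)
s = -7 (s = -3 + (6 - (4*2 + 2)) = -3 + (6 - (8 + 2)) = -3 + (6 - 1*10) = -3 + (6 - 10) = -3 - 4 = -7)
k(-106, a)*s = -15*(-7) = 105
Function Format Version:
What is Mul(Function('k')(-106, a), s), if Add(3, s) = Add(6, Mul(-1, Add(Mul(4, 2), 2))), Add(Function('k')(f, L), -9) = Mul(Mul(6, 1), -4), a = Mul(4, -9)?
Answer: 105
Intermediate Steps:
a = -36
Function('k')(f, L) = -15 (Function('k')(f, L) = Add(9, Mul(Mul(6, 1), -4)) = Add(9, Mul(6, -4)) = Add(9, -24) = -15)
s = -7 (s = Add(-3, Add(6, Mul(-1, Add(Mul(4, 2), 2)))) = Add(-3, Add(6, Mul(-1, Add(8, 2)))) = Add(-3, Add(6, Mul(-1, 10))) = Add(-3, Add(6, -10)) = Add(-3, -4) = -7)
Mul(Function('k')(-106, a), s) = Mul(-15, -7) = 105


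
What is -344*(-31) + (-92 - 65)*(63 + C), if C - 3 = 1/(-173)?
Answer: 52403/173 ≈ 302.91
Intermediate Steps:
C = 518/173 (C = 3 + 1/(-173) = 3 - 1/173 = 518/173 ≈ 2.9942)
-344*(-31) + (-92 - 65)*(63 + C) = -344*(-31) + (-92 - 65)*(63 + 518/173) = 10664 - 157*11417/173 = 10664 - 1792469/173 = 52403/173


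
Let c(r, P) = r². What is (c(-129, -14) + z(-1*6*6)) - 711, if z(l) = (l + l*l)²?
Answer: 1603530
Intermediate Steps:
z(l) = (l + l²)²
(c(-129, -14) + z(-1*6*6)) - 711 = ((-129)² + (-1*6*6)²*(1 - 1*6*6)²) - 711 = (16641 + (-6*6)²*(1 - 6*6)²) - 711 = (16641 + (-36)²*(1 - 36)²) - 711 = (16641 + 1296*(-35)²) - 711 = (16641 + 1296*1225) - 711 = (16641 + 1587600) - 711 = 1604241 - 711 = 1603530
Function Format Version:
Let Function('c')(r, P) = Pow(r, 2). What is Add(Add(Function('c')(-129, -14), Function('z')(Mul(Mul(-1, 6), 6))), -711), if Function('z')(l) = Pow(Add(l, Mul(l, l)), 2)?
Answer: 1603530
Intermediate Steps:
Function('z')(l) = Pow(Add(l, Pow(l, 2)), 2)
Add(Add(Function('c')(-129, -14), Function('z')(Mul(Mul(-1, 6), 6))), -711) = Add(Add(Pow(-129, 2), Mul(Pow(Mul(Mul(-1, 6), 6), 2), Pow(Add(1, Mul(Mul(-1, 6), 6)), 2))), -711) = Add(Add(16641, Mul(Pow(Mul(-6, 6), 2), Pow(Add(1, Mul(-6, 6)), 2))), -711) = Add(Add(16641, Mul(Pow(-36, 2), Pow(Add(1, -36), 2))), -711) = Add(Add(16641, Mul(1296, Pow(-35, 2))), -711) = Add(Add(16641, Mul(1296, 1225)), -711) = Add(Add(16641, 1587600), -711) = Add(1604241, -711) = 1603530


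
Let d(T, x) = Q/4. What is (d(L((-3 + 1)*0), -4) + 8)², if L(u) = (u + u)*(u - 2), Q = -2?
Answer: 225/4 ≈ 56.250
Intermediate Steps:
L(u) = 2*u*(-2 + u) (L(u) = (2*u)*(-2 + u) = 2*u*(-2 + u))
d(T, x) = -½ (d(T, x) = -2/4 = -2*¼ = -½)
(d(L((-3 + 1)*0), -4) + 8)² = (-½ + 8)² = (15/2)² = 225/4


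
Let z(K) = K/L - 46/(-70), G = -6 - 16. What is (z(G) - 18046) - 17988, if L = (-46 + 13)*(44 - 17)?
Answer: -102154457/2835 ≈ -36033.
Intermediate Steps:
L = -891 (L = -33*27 = -891)
G = -22
z(K) = 23/35 - K/891 (z(K) = K/(-891) - 46/(-70) = K*(-1/891) - 46*(-1/70) = -K/891 + 23/35 = 23/35 - K/891)
(z(G) - 18046) - 17988 = ((23/35 - 1/891*(-22)) - 18046) - 17988 = ((23/35 + 2/81) - 18046) - 17988 = (1933/2835 - 18046) - 17988 = -51158477/2835 - 17988 = -102154457/2835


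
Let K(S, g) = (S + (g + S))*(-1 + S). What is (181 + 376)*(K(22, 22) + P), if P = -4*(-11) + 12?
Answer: 803194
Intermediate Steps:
K(S, g) = (-1 + S)*(g + 2*S) (K(S, g) = (S + (S + g))*(-1 + S) = (g + 2*S)*(-1 + S) = (-1 + S)*(g + 2*S))
P = 56 (P = 44 + 12 = 56)
(181 + 376)*(K(22, 22) + P) = (181 + 376)*((-1*22 - 2*22 + 2*22² + 22*22) + 56) = 557*((-22 - 44 + 2*484 + 484) + 56) = 557*((-22 - 44 + 968 + 484) + 56) = 557*(1386 + 56) = 557*1442 = 803194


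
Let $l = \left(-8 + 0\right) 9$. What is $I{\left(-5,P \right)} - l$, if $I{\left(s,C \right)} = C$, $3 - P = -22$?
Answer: $97$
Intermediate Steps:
$P = 25$ ($P = 3 - -22 = 3 + 22 = 25$)
$l = -72$ ($l = \left(-8\right) 9 = -72$)
$I{\left(-5,P \right)} - l = 25 - -72 = 25 + 72 = 97$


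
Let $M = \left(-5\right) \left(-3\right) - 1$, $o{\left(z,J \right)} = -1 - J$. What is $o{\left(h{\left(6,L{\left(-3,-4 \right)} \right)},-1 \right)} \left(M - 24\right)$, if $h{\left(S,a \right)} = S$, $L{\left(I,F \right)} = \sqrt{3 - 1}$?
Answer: $0$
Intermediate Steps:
$L{\left(I,F \right)} = \sqrt{2}$
$M = 14$ ($M = 15 - 1 = 14$)
$o{\left(h{\left(6,L{\left(-3,-4 \right)} \right)},-1 \right)} \left(M - 24\right) = \left(-1 - -1\right) \left(14 - 24\right) = \left(-1 + 1\right) \left(-10\right) = 0 \left(-10\right) = 0$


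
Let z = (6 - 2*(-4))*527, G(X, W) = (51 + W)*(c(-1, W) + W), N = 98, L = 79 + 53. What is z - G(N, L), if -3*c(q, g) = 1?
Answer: -16717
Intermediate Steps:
L = 132
c(q, g) = -⅓ (c(q, g) = -⅓*1 = -⅓)
G(X, W) = (51 + W)*(-⅓ + W)
z = 7378 (z = (6 + 8)*527 = 14*527 = 7378)
z - G(N, L) = 7378 - (-17 + 132² + (152/3)*132) = 7378 - (-17 + 17424 + 6688) = 7378 - 1*24095 = 7378 - 24095 = -16717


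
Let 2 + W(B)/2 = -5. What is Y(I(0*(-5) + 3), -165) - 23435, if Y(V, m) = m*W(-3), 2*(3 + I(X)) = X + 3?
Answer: -21125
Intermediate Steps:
W(B) = -14 (W(B) = -4 + 2*(-5) = -4 - 10 = -14)
I(X) = -3/2 + X/2 (I(X) = -3 + (X + 3)/2 = -3 + (3 + X)/2 = -3 + (3/2 + X/2) = -3/2 + X/2)
Y(V, m) = -14*m (Y(V, m) = m*(-14) = -14*m)
Y(I(0*(-5) + 3), -165) - 23435 = -14*(-165) - 23435 = 2310 - 23435 = -21125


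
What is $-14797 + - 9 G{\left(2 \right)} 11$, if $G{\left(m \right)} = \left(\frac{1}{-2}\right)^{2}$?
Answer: $- \frac{59287}{4} \approx -14822.0$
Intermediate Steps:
$G{\left(m \right)} = \frac{1}{4}$ ($G{\left(m \right)} = \left(- \frac{1}{2}\right)^{2} = \frac{1}{4}$)
$-14797 + - 9 G{\left(2 \right)} 11 = -14797 + \left(-9\right) \frac{1}{4} \cdot 11 = -14797 - \frac{99}{4} = - \frac{59287}{4}$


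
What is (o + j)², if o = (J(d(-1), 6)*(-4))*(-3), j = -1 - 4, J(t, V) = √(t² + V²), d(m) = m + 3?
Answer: 5785 - 240*√10 ≈ 5026.1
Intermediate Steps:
d(m) = 3 + m
J(t, V) = √(V² + t²)
j = -5
o = 24*√10 (o = (√(6² + (3 - 1)²)*(-4))*(-3) = (√(36 + 2²)*(-4))*(-3) = (√(36 + 4)*(-4))*(-3) = (√40*(-4))*(-3) = ((2*√10)*(-4))*(-3) = -8*√10*(-3) = 24*√10 ≈ 75.895)
(o + j)² = (24*√10 - 5)² = (-5 + 24*√10)²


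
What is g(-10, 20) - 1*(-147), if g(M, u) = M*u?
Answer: -53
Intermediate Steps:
g(-10, 20) - 1*(-147) = -10*20 - 1*(-147) = -200 + 147 = -53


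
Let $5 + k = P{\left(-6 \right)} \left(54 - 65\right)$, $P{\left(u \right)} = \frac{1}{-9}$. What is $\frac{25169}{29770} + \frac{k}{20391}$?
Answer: $\frac{4617977531}{5463360630} \approx 0.84526$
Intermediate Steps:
$P{\left(u \right)} = - \frac{1}{9}$
$k = - \frac{34}{9}$ ($k = -5 - \frac{54 - 65}{9} = -5 - - \frac{11}{9} = -5 + \frac{11}{9} = - \frac{34}{9} \approx -3.7778$)
$\frac{25169}{29770} + \frac{k}{20391} = \frac{25169}{29770} - \frac{34}{9 \cdot 20391} = 25169 \cdot \frac{1}{29770} - \frac{34}{183519} = \frac{25169}{29770} - \frac{34}{183519} = \frac{4617977531}{5463360630}$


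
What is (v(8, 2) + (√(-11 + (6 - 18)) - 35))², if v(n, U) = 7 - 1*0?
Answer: (28 - I*√23)² ≈ 761.0 - 268.57*I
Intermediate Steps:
v(n, U) = 7 (v(n, U) = 7 + 0 = 7)
(v(8, 2) + (√(-11 + (6 - 18)) - 35))² = (7 + (√(-11 + (6 - 18)) - 35))² = (7 + (√(-11 - 12) - 35))² = (7 + (√(-23) - 35))² = (7 + (I*√23 - 35))² = (7 + (-35 + I*√23))² = (-28 + I*√23)²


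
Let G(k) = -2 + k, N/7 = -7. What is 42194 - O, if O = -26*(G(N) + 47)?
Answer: 42090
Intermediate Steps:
N = -49 (N = 7*(-7) = -49)
O = 104 (O = -26*((-2 - 49) + 47) = -26*(-51 + 47) = -26*(-4) = 104)
42194 - O = 42194 - 1*104 = 42194 - 104 = 42090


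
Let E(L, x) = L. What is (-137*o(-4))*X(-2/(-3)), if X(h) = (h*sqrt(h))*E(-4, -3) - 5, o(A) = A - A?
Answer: 0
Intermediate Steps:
o(A) = 0
X(h) = -5 - 4*h**(3/2) (X(h) = (h*sqrt(h))*(-4) - 5 = h**(3/2)*(-4) - 5 = -4*h**(3/2) - 5 = -5 - 4*h**(3/2))
(-137*o(-4))*X(-2/(-3)) = (-137*0)*(-5 - 4*2*sqrt(2)*(-1/(-3))**(3/2)) = 0*(-5 - 4*2*sqrt(6)/9) = 0*(-5 - 8*sqrt(6)/9) = 0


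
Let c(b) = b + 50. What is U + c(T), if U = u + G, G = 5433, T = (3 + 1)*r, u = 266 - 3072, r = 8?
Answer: 2709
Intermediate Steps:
u = -2806
T = 32 (T = (3 + 1)*8 = 4*8 = 32)
c(b) = 50 + b
U = 2627 (U = -2806 + 5433 = 2627)
U + c(T) = 2627 + (50 + 32) = 2627 + 82 = 2709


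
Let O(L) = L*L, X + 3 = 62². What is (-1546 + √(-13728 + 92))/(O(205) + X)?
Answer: -773/22933 + I*√3409/22933 ≈ -0.033707 + 0.002546*I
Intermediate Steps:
X = 3841 (X = -3 + 62² = -3 + 3844 = 3841)
O(L) = L²
(-1546 + √(-13728 + 92))/(O(205) + X) = (-1546 + √(-13728 + 92))/(205² + 3841) = (-1546 + √(-13636))/(42025 + 3841) = (-1546 + 2*I*√3409)/45866 = (-1546 + 2*I*√3409)*(1/45866) = -773/22933 + I*√3409/22933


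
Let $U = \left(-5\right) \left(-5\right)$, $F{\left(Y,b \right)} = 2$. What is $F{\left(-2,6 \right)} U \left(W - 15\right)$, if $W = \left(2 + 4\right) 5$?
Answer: $750$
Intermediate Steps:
$U = 25$
$W = 30$ ($W = 6 \cdot 5 = 30$)
$F{\left(-2,6 \right)} U \left(W - 15\right) = 2 \cdot 25 \left(30 - 15\right) = 50 \cdot 15 = 750$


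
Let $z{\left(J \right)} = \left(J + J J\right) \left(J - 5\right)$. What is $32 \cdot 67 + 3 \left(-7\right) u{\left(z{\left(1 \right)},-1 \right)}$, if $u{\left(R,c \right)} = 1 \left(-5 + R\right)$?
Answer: $2417$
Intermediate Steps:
$z{\left(J \right)} = \left(-5 + J\right) \left(J + J^{2}\right)$ ($z{\left(J \right)} = \left(J + J^{2}\right) \left(-5 + J\right) = \left(-5 + J\right) \left(J + J^{2}\right)$)
$u{\left(R,c \right)} = -5 + R$
$32 \cdot 67 + 3 \left(-7\right) u{\left(z{\left(1 \right)},-1 \right)} = 32 \cdot 67 + 3 \left(-7\right) \left(-5 + 1 \left(-5 + 1^{2} - 4\right)\right) = 2144 - 21 \left(-5 + 1 \left(-5 + 1 - 4\right)\right) = 2144 - 21 \left(-5 + 1 \left(-8\right)\right) = 2144 - 21 \left(-5 - 8\right) = 2144 - -273 = 2144 + 273 = 2417$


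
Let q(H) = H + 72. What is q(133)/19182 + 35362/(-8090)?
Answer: -338327717/77591190 ≈ -4.3604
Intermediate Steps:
q(H) = 72 + H
q(133)/19182 + 35362/(-8090) = (72 + 133)/19182 + 35362/(-8090) = 205*(1/19182) + 35362*(-1/8090) = 205/19182 - 17681/4045 = -338327717/77591190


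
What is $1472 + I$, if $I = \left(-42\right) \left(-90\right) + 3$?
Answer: $5255$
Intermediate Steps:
$I = 3783$ ($I = 3780 + 3 = 3783$)
$1472 + I = 1472 + 3783 = 5255$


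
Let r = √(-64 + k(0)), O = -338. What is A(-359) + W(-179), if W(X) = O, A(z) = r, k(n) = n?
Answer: -338 + 8*I ≈ -338.0 + 8.0*I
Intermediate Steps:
r = 8*I (r = √(-64 + 0) = √(-64) = 8*I ≈ 8.0*I)
A(z) = 8*I
W(X) = -338
A(-359) + W(-179) = 8*I - 338 = -338 + 8*I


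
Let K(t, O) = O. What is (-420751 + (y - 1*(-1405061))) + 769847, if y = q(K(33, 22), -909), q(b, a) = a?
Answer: 1753248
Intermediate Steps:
y = -909
(-420751 + (y - 1*(-1405061))) + 769847 = (-420751 + (-909 - 1*(-1405061))) + 769847 = (-420751 + (-909 + 1405061)) + 769847 = (-420751 + 1404152) + 769847 = 983401 + 769847 = 1753248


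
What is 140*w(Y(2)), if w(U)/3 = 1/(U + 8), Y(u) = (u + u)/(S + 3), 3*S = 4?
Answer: 1365/29 ≈ 47.069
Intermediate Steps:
S = 4/3 (S = (⅓)*4 = 4/3 ≈ 1.3333)
Y(u) = 6*u/13 (Y(u) = (u + u)/(4/3 + 3) = (2*u)/(13/3) = (2*u)*(3/13) = 6*u/13)
w(U) = 3/(8 + U) (w(U) = 3/(U + 8) = 3/(8 + U))
140*w(Y(2)) = 140*(3/(8 + (6/13)*2)) = 140*(3/(8 + 12/13)) = 140*(3/(116/13)) = 140*(3*(13/116)) = 140*(39/116) = 1365/29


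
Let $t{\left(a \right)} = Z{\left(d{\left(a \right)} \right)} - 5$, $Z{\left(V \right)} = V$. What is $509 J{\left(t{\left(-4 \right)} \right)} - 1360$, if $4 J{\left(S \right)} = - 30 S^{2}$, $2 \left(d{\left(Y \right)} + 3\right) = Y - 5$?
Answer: $- \frac{4782755}{8} \approx -5.9784 \cdot 10^{5}$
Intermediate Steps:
$d{\left(Y \right)} = - \frac{11}{2} + \frac{Y}{2}$ ($d{\left(Y \right)} = -3 + \frac{Y - 5}{2} = -3 + \frac{-5 + Y}{2} = -3 + \left(- \frac{5}{2} + \frac{Y}{2}\right) = - \frac{11}{2} + \frac{Y}{2}$)
$t{\left(a \right)} = - \frac{21}{2} + \frac{a}{2}$ ($t{\left(a \right)} = \left(- \frac{11}{2} + \frac{a}{2}\right) - 5 = - \frac{21}{2} + \frac{a}{2}$)
$J{\left(S \right)} = - \frac{15 S^{2}}{2}$ ($J{\left(S \right)} = \frac{\left(-30\right) S^{2}}{4} = - \frac{15 S^{2}}{2}$)
$509 J{\left(t{\left(-4 \right)} \right)} - 1360 = 509 \left(- \frac{15 \left(- \frac{21}{2} + \frac{1}{2} \left(-4\right)\right)^{2}}{2}\right) - 1360 = 509 \left(- \frac{15 \left(- \frac{21}{2} - 2\right)^{2}}{2}\right) - 1360 = 509 \left(- \frac{15 \left(- \frac{25}{2}\right)^{2}}{2}\right) - 1360 = 509 \left(\left(- \frac{15}{2}\right) \frac{625}{4}\right) - 1360 = 509 \left(- \frac{9375}{8}\right) - 1360 = - \frac{4771875}{8} - 1360 = - \frac{4782755}{8}$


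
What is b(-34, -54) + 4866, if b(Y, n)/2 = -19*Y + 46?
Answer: 6250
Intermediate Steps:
b(Y, n) = 92 - 38*Y (b(Y, n) = 2*(-19*Y + 46) = 2*(46 - 19*Y) = 92 - 38*Y)
b(-34, -54) + 4866 = (92 - 38*(-34)) + 4866 = (92 + 1292) + 4866 = 1384 + 4866 = 6250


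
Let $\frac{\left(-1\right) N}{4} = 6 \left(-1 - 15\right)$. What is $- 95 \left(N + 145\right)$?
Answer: $-50255$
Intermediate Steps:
$N = 384$ ($N = - 4 \cdot 6 \left(-1 - 15\right) = - 4 \cdot 6 \left(-16\right) = \left(-4\right) \left(-96\right) = 384$)
$- 95 \left(N + 145\right) = - 95 \left(384 + 145\right) = \left(-95\right) 529 = -50255$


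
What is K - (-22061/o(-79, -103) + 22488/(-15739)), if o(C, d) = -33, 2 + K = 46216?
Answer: 23656474843/519387 ≈ 45547.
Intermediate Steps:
K = 46214 (K = -2 + 46216 = 46214)
K - (-22061/o(-79, -103) + 22488/(-15739)) = 46214 - (-22061/(-33) + 22488/(-15739)) = 46214 - (-22061*(-1/33) + 22488*(-1/15739)) = 46214 - (22061/33 - 22488/15739) = 46214 - 1*346475975/519387 = 46214 - 346475975/519387 = 23656474843/519387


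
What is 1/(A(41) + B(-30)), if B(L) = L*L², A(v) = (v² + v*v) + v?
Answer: -1/23597 ≈ -4.2378e-5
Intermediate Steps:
A(v) = v + 2*v² (A(v) = (v² + v²) + v = 2*v² + v = v + 2*v²)
B(L) = L³
1/(A(41) + B(-30)) = 1/(41*(1 + 2*41) + (-30)³) = 1/(41*(1 + 82) - 27000) = 1/(41*83 - 27000) = 1/(3403 - 27000) = 1/(-23597) = -1/23597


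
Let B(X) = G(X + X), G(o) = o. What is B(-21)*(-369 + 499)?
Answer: -5460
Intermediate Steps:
B(X) = 2*X (B(X) = X + X = 2*X)
B(-21)*(-369 + 499) = (2*(-21))*(-369 + 499) = -42*130 = -5460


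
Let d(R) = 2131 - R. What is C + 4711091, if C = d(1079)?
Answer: 4712143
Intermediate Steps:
C = 1052 (C = 2131 - 1*1079 = 2131 - 1079 = 1052)
C + 4711091 = 1052 + 4711091 = 4712143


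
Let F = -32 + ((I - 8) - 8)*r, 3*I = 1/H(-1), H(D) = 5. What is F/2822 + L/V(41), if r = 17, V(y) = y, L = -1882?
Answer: -79851323/1735530 ≈ -46.010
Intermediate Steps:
I = 1/15 (I = (⅓)/5 = (⅓)*(⅕) = 1/15 ≈ 0.066667)
F = -4543/15 (F = -32 + ((1/15 - 8) - 8)*17 = -32 + (-119/15 - 8)*17 = -32 - 239/15*17 = -32 - 4063/15 = -4543/15 ≈ -302.87)
F/2822 + L/V(41) = -4543/15/2822 - 1882/41 = -4543/15*1/2822 - 1882*1/41 = -4543/42330 - 1882/41 = -79851323/1735530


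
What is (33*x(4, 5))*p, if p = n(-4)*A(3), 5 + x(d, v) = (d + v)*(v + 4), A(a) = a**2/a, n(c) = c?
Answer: -30096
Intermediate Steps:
A(a) = a
x(d, v) = -5 + (4 + v)*(d + v) (x(d, v) = -5 + (d + v)*(v + 4) = -5 + (d + v)*(4 + v) = -5 + (4 + v)*(d + v))
p = -12 (p = -4*3 = -12)
(33*x(4, 5))*p = (33*(-5 + 5**2 + 4*4 + 4*5 + 4*5))*(-12) = (33*(-5 + 25 + 16 + 20 + 20))*(-12) = (33*76)*(-12) = 2508*(-12) = -30096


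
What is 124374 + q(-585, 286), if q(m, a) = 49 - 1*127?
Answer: 124296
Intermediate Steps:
q(m, a) = -78 (q(m, a) = 49 - 127 = -78)
124374 + q(-585, 286) = 124374 - 78 = 124296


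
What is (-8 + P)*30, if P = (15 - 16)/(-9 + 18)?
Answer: -730/3 ≈ -243.33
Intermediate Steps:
P = -1/9 ≈ -0.11111
(-8 + P)*30 = (-8 - 1/9)*30 = -73/9*30 = -730/3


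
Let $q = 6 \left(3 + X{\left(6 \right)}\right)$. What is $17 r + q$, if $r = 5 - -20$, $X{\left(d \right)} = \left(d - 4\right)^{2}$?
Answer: $467$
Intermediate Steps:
$X{\left(d \right)} = \left(-4 + d\right)^{2}$
$r = 25$ ($r = 5 + 20 = 25$)
$q = 42$ ($q = 6 \left(3 + \left(-4 + 6\right)^{2}\right) = 6 \left(3 + 2^{2}\right) = 6 \left(3 + 4\right) = 6 \cdot 7 = 42$)
$17 r + q = 17 \cdot 25 + 42 = 425 + 42 = 467$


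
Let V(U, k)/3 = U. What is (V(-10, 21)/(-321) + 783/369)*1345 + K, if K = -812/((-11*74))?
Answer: 5322107507/1785509 ≈ 2980.7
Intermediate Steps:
V(U, k) = 3*U
K = 406/407 (K = -812/(-814) = -812*(-1/814) = 406/407 ≈ 0.99754)
(V(-10, 21)/(-321) + 783/369)*1345 + K = ((3*(-10))/(-321) + 783/369)*1345 + 406/407 = (-30*(-1/321) + 783*(1/369))*1345 + 406/407 = (10/107 + 87/41)*1345 + 406/407 = (9719/4387)*1345 + 406/407 = 13072055/4387 + 406/407 = 5322107507/1785509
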